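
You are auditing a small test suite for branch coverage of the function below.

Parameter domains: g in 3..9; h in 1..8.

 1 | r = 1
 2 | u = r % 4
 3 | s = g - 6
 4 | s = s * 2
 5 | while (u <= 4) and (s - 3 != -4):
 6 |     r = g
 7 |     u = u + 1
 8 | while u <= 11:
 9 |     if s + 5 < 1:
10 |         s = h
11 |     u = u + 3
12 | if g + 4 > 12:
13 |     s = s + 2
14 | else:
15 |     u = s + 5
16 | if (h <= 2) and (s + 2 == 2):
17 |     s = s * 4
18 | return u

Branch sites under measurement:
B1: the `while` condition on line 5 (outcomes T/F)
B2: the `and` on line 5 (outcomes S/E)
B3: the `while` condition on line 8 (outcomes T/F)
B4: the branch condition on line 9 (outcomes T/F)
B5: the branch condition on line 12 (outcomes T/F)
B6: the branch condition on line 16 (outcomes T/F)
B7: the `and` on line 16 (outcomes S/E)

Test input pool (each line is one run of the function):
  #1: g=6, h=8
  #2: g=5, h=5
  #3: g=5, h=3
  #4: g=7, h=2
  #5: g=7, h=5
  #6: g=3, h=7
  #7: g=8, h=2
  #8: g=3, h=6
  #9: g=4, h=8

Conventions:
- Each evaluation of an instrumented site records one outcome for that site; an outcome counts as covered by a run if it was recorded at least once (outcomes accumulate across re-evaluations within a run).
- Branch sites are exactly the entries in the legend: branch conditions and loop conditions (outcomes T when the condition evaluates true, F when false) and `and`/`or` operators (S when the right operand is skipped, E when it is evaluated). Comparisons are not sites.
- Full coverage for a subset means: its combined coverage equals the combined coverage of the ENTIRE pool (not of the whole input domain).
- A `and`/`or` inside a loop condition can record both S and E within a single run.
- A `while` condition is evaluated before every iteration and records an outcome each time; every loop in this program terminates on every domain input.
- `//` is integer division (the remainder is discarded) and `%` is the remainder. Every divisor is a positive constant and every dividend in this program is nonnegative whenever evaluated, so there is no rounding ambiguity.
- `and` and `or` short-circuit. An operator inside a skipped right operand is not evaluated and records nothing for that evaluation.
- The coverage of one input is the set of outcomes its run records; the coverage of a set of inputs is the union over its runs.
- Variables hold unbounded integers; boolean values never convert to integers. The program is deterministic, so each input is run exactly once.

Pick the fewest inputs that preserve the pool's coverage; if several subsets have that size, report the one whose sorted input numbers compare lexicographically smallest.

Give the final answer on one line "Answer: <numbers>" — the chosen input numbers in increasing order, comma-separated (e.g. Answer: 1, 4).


input #1, g=6, h=8: events B2->E, B1->T, B2->E, B1->T, B2->E, B1->T, B2->E, B1->T, B2->S, B1->F, B3->T, B4->F, B3->T, B4->F, ...; outcomes B1=T, B1=F, B2=S, B2=E, B3=T, B3=F, B4=F, B5=F, B6=F, B7=S
input #2, g=5, h=5: events B2->E, B1->T, B2->E, B1->T, B2->E, B1->T, B2->E, B1->T, B2->S, B1->F, B3->T, B4->F, B3->T, B4->F, ...; outcomes B1=T, B1=F, B2=S, B2=E, B3=T, B3=F, B4=F, B5=F, B6=F, B7=S
input #3, g=5, h=3: events B2->E, B1->T, B2->E, B1->T, B2->E, B1->T, B2->E, B1->T, B2->S, B1->F, B3->T, B4->F, B3->T, B4->F, ...; outcomes B1=T, B1=F, B2=S, B2=E, B3=T, B3=F, B4=F, B5=F, B6=F, B7=S
input #4, g=7, h=2: events B2->E, B1->T, B2->E, B1->T, B2->E, B1->T, B2->E, B1->T, B2->S, B1->F, B3->T, B4->F, B3->T, B4->F, ...; outcomes B1=T, B1=F, B2=S, B2=E, B3=T, B3=F, B4=F, B5=F, B6=F, B7=E
input #5, g=7, h=5: events B2->E, B1->T, B2->E, B1->T, B2->E, B1->T, B2->E, B1->T, B2->S, B1->F, B3->T, B4->F, B3->T, B4->F, ...; outcomes B1=T, B1=F, B2=S, B2=E, B3=T, B3=F, B4=F, B5=F, B6=F, B7=S
input #6, g=3, h=7: events B2->E, B1->T, B2->E, B1->T, B2->E, B1->T, B2->E, B1->T, B2->S, B1->F, B3->T, B4->T, B3->T, B4->F, ...; outcomes B1=T, B1=F, B2=S, B2=E, B3=T, B3=F, B4=T, B4=F, B5=F, B6=F, B7=S
input #7, g=8, h=2: events B2->E, B1->T, B2->E, B1->T, B2->E, B1->T, B2->E, B1->T, B2->S, B1->F, B3->T, B4->F, B3->T, B4->F, ...; outcomes B1=T, B1=F, B2=S, B2=E, B3=T, B3=F, B4=F, B5=F, B6=F, B7=E
input #8, g=3, h=6: events B2->E, B1->T, B2->E, B1->T, B2->E, B1->T, B2->E, B1->T, B2->S, B1->F, B3->T, B4->T, B3->T, B4->F, ...; outcomes B1=T, B1=F, B2=S, B2=E, B3=T, B3=F, B4=T, B4=F, B5=F, B6=F, B7=S
input #9, g=4, h=8: events B2->E, B1->T, B2->E, B1->T, B2->E, B1->T, B2->E, B1->T, B2->S, B1->F, B3->T, B4->F, B3->T, B4->F, ...; outcomes B1=T, B1=F, B2=S, B2=E, B3=T, B3=F, B4=F, B5=F, B6=F, B7=S
together the pool reaches 12 outcomes: B1=T, B1=F, B2=S, B2=E, B3=T, B3=F, B4=T, B4=F, B5=F, B6=F, B7=S, B7=E
every size-1 subset falls short of the 12 outcomes (best: 11/12)
inputs {4, 6} (size 2) cover everything; no size-2 subset with a lexicographically smaller index list covers all 12
Answer: 4, 6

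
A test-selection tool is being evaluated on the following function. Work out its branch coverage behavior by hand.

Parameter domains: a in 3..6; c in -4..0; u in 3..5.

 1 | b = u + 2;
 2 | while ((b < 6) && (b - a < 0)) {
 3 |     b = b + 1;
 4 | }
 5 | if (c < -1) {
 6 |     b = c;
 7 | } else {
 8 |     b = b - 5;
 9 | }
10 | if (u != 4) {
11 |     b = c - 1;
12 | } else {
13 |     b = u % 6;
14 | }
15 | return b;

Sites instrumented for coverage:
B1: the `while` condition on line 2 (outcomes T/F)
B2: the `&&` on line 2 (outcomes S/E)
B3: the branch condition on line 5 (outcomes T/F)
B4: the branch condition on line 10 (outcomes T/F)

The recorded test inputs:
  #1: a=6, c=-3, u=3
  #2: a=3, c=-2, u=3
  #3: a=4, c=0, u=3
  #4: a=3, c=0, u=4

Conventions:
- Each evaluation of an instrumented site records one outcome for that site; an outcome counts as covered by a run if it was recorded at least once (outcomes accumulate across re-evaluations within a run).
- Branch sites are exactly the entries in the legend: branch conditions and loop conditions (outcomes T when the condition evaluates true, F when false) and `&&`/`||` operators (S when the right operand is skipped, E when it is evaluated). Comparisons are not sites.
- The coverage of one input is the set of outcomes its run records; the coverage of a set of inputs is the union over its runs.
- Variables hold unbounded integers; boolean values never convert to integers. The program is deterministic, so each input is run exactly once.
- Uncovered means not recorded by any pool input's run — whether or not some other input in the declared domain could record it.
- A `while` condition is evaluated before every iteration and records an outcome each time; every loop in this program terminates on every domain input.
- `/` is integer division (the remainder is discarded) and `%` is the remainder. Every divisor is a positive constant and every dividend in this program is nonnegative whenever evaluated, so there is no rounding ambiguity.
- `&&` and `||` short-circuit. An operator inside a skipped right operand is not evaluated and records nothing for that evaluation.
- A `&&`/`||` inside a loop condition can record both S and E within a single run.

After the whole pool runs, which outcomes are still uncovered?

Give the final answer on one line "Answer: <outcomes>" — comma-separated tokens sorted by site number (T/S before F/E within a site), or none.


test 1 (a=6, c=-3, u=3) hits B1=T, B1=F, B2=S, B2=E, B3=T, B4=T
test 2 (a=3, c=-2, u=3) hits B1=F, B2=E, B3=T, B4=T
test 3 (a=4, c=0, u=3) hits B1=F, B2=E, B3=F, B4=T
test 4 (a=3, c=0, u=4) hits B1=F, B2=S, B3=F, B4=F
union over the pool: B1=T, B1=F, B2=S, B2=E, B3=T, B3=F, B4=T, B4=F
uncovered (0 of 8): none
Answer: none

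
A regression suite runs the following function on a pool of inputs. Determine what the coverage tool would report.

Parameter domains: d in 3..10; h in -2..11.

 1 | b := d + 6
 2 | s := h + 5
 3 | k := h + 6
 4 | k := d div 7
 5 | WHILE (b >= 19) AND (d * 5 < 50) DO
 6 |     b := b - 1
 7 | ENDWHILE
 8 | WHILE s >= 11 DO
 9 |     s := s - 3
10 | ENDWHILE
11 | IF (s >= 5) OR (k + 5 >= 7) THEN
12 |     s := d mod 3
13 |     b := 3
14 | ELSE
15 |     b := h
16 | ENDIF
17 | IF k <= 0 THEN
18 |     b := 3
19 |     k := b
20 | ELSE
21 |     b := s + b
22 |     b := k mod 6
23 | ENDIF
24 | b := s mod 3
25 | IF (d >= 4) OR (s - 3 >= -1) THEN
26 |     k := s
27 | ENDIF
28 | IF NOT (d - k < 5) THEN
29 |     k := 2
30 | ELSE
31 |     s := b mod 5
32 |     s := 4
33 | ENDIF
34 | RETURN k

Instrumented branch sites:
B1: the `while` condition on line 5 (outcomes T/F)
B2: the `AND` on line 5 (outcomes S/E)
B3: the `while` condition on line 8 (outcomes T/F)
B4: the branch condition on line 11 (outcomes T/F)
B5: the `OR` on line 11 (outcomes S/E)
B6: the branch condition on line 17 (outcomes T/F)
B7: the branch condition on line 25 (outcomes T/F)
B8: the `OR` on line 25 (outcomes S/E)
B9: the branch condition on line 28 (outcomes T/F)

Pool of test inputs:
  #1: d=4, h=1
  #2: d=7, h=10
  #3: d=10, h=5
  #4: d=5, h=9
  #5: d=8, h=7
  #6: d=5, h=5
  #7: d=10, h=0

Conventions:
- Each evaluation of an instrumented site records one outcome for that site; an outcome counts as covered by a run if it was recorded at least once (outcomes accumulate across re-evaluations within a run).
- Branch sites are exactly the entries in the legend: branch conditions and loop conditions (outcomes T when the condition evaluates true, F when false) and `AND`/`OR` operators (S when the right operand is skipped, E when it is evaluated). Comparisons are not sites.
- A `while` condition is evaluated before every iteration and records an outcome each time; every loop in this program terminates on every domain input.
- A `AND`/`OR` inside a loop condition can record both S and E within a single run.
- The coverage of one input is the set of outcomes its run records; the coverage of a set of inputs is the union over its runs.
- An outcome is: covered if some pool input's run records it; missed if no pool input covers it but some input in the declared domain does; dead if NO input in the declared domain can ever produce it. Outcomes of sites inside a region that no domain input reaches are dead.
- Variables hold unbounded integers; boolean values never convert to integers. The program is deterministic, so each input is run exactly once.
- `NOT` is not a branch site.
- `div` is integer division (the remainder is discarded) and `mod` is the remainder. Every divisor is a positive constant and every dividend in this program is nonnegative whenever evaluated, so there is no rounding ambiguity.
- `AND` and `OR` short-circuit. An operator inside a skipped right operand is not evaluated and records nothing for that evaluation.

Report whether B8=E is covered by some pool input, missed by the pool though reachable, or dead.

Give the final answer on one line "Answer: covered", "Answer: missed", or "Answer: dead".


no pool input records B8=E
but domain input (d=3, h=-2) does record it -> reachable, so missed
Answer: missed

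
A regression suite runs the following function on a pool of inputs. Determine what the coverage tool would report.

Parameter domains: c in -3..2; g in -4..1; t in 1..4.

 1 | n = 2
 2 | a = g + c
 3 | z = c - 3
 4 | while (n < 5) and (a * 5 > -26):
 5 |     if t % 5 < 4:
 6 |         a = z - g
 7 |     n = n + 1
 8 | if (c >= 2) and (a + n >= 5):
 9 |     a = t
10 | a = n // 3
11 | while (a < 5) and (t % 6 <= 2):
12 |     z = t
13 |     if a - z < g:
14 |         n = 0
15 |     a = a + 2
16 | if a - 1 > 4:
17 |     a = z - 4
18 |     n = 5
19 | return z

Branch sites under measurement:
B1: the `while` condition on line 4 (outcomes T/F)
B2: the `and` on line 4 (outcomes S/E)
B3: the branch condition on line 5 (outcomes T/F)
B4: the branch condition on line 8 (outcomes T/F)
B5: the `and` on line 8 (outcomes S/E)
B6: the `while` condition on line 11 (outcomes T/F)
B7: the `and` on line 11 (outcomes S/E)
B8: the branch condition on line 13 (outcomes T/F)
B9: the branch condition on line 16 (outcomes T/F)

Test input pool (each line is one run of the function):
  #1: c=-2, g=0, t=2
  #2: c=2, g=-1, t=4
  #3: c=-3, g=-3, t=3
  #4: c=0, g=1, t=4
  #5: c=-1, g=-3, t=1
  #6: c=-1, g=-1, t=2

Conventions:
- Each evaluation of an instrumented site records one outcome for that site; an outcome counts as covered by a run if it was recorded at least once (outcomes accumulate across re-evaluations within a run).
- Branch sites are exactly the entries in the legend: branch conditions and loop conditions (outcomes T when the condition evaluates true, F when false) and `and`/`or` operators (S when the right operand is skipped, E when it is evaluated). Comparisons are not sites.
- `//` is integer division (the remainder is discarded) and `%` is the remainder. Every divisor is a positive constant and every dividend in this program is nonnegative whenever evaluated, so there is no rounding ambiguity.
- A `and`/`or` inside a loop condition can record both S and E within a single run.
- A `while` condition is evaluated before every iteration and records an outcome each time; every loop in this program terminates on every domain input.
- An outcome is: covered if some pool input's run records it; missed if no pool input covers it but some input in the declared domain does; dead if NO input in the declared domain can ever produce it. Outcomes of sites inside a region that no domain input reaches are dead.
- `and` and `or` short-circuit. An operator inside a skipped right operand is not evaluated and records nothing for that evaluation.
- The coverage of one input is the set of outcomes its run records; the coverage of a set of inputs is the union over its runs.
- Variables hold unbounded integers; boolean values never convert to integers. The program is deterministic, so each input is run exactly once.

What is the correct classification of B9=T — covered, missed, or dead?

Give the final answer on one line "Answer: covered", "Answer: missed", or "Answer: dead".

no pool input records B9=T
but domain input (c=-3, g=-4, t=1) does record it -> reachable, so missed

Answer: missed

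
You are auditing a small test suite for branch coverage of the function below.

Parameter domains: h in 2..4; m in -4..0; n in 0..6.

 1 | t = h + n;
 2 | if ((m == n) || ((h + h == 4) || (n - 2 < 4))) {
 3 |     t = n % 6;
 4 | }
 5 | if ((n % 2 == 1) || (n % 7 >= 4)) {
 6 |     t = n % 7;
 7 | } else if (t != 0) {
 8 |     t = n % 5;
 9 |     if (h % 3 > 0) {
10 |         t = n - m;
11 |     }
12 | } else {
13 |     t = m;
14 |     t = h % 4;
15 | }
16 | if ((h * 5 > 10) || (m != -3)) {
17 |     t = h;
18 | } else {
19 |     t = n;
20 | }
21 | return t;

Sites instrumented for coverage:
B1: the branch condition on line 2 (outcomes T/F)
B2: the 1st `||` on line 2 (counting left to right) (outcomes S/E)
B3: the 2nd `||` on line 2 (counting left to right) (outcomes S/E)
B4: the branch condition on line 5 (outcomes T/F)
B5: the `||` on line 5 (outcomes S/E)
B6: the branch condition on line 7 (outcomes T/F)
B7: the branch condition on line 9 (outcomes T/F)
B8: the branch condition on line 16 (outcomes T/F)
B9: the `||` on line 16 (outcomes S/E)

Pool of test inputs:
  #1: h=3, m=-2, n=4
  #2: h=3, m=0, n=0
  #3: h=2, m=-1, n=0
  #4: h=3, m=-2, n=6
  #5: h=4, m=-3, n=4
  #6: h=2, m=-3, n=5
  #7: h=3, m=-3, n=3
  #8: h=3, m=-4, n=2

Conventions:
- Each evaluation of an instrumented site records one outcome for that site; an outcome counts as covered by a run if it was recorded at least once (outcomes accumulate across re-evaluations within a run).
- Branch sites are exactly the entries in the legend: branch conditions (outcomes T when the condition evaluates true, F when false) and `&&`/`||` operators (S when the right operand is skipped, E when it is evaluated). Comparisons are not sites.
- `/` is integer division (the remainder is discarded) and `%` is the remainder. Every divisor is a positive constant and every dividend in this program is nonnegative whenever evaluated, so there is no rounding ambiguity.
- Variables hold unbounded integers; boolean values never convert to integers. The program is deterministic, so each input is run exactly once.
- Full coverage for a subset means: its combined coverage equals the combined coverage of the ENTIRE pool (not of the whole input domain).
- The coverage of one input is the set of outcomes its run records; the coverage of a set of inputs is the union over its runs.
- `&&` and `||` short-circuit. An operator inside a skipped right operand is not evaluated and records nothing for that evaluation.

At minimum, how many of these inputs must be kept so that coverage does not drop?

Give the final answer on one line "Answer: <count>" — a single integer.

#1 (h=3, m=-2, n=4) -> B2->E, B3->E, B1->T, B5->E, B4->T, B9->S, B8->T; covered: B1=T, B2=E, B3=E, B4=T, B5=E, B8=T, B9=S
#2 (h=3, m=0, n=0) -> B2->S, B1->T, B5->E, B4->F, B6->F, B9->S, B8->T; covered: B1=T, B2=S, B4=F, B5=E, B6=F, B8=T, B9=S
#3 (h=2, m=-1, n=0) -> B2->E, B3->S, B1->T, B5->E, B4->F, B6->F, B9->E, B8->T; covered: B1=T, B2=E, B3=S, B4=F, B5=E, B6=F, B8=T, B9=E
#4 (h=3, m=-2, n=6) -> B2->E, B3->E, B1->F, B5->E, B4->T, B9->S, B8->T; covered: B1=F, B2=E, B3=E, B4=T, B5=E, B8=T, B9=S
#5 (h=4, m=-3, n=4) -> B2->E, B3->E, B1->T, B5->E, B4->T, B9->S, B8->T; covered: B1=T, B2=E, B3=E, B4=T, B5=E, B8=T, B9=S
#6 (h=2, m=-3, n=5) -> B2->E, B3->S, B1->T, B5->S, B4->T, B9->E, B8->F; covered: B1=T, B2=E, B3=S, B4=T, B5=S, B8=F, B9=E
#7 (h=3, m=-3, n=3) -> B2->E, B3->E, B1->T, B5->S, B4->T, B9->S, B8->T; covered: B1=T, B2=E, B3=E, B4=T, B5=S, B8=T, B9=S
#8 (h=3, m=-4, n=2) -> B2->E, B3->E, B1->T, B5->E, B4->F, B6->T, B7->F, B9->S, B8->T; covered: B1=T, B2=E, B3=E, B4=F, B5=E, B6=T, B7=F, B8=T, B9=S
the full pool covers 17 outcomes: B1=T, B1=F, B2=S, B2=E, B3=S, B3=E, B4=T, B4=F, B5=S, B5=E, B6=T, B6=F, B7=F, B8=T, B8=F, B9=S, B9=E
checked all size-1 subsets: none covers 17 outcomes (max 9/17)
checked all size-2 subsets: none covers 17 outcomes (max 14/17)
checked all size-3 subsets: none covers 17 outcomes (max 16/17)
size 4: inputs {2, 4, 6, 8} cover all 17 outcomes, and no lexicographically smaller subset of this size does

Answer: 4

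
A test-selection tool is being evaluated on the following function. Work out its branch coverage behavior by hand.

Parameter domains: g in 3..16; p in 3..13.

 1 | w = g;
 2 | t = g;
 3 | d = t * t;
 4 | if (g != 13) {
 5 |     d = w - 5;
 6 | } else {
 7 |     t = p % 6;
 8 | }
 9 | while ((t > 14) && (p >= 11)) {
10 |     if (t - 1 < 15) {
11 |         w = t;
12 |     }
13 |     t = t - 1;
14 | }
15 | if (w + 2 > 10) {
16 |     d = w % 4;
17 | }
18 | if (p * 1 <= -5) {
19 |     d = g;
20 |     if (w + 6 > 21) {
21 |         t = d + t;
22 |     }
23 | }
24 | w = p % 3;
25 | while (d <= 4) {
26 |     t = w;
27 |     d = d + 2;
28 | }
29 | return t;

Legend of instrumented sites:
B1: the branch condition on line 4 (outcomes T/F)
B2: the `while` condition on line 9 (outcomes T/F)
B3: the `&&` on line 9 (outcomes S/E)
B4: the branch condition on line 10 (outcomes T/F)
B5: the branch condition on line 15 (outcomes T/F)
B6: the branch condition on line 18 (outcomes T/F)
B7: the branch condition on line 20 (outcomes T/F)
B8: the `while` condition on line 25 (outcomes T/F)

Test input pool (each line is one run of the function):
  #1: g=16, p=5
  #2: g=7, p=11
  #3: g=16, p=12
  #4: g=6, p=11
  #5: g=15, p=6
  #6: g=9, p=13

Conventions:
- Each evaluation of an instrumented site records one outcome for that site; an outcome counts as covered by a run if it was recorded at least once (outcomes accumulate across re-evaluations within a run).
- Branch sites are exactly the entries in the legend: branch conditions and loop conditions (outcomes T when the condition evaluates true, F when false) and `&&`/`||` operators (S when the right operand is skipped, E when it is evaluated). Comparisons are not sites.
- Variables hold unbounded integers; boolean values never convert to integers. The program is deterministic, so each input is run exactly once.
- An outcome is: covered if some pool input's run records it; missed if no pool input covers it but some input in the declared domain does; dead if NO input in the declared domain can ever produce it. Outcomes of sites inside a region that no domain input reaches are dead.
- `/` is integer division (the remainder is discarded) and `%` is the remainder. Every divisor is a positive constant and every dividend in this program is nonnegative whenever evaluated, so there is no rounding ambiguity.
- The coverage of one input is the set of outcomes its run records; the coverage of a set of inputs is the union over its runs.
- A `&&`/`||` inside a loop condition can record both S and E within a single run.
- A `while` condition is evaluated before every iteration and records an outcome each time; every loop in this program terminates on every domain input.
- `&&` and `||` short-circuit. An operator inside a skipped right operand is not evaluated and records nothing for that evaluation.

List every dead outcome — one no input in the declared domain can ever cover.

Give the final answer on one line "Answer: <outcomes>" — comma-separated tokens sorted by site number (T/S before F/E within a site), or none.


running all 154 domain inputs and tallying outcomes:
  B6=T: unreachable across the whole domain -> dead
  B7=T: unreachable across the whole domain -> dead
  B7=F: unreachable across the whole domain -> dead
  reachable outcomes have witnesses, e.g. B1=T (e.g. g=3, p=3), B1=F (e.g. g=13, p=3), B2=T (e.g. g=15, p=11), B2=F (e.g. g=3, p=3)
Answer: B6=T, B7=T, B7=F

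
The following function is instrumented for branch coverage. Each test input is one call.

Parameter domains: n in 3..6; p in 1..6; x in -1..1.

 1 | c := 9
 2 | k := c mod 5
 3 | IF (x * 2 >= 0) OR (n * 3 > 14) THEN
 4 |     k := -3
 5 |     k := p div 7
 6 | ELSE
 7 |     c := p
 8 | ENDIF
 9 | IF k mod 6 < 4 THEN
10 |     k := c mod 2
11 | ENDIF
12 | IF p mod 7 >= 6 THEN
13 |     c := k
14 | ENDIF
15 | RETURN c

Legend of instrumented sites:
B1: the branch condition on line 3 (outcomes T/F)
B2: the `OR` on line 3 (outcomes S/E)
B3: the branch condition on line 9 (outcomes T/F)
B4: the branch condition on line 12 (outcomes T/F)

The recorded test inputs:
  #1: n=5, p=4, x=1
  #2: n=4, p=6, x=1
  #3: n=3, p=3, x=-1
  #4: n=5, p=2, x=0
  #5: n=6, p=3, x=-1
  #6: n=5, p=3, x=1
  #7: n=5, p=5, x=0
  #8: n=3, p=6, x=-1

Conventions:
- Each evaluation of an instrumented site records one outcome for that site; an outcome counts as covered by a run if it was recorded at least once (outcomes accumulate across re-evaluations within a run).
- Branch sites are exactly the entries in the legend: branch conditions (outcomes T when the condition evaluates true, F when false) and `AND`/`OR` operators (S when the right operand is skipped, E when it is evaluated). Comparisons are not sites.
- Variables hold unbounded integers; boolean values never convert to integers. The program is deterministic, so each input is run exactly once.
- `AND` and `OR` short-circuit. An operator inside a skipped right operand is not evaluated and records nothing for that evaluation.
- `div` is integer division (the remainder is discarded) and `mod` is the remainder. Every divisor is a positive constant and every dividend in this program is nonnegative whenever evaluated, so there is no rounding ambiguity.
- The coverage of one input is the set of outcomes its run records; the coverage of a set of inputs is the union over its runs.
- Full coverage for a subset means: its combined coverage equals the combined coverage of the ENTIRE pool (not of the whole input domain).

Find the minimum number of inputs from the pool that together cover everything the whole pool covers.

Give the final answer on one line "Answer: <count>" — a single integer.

run #1 (n=5, p=4, x=1) records B1=T, B2=S, B3=T, B4=F
run #2 (n=4, p=6, x=1) records B1=T, B2=S, B3=T, B4=T
run #3 (n=3, p=3, x=-1) records B1=F, B2=E, B3=F, B4=F
run #4 (n=5, p=2, x=0) records B1=T, B2=S, B3=T, B4=F
run #5 (n=6, p=3, x=-1) records B1=T, B2=E, B3=T, B4=F
run #6 (n=5, p=3, x=1) records B1=T, B2=S, B3=T, B4=F
run #7 (n=5, p=5, x=0) records B1=T, B2=S, B3=T, B4=F
run #8 (n=3, p=6, x=-1) records B1=F, B2=E, B3=F, B4=T
the full pool covers 8 outcomes: B1=T, B1=F, B2=S, B2=E, B3=T, B3=F, B4=T, B4=F
no size-1 subset reaches all 8 outcomes (best union: 4/8)
at size 2, {1, 8} reaches all 8 outcomes; every lexicographically earlier size-2 subset fails

Answer: 2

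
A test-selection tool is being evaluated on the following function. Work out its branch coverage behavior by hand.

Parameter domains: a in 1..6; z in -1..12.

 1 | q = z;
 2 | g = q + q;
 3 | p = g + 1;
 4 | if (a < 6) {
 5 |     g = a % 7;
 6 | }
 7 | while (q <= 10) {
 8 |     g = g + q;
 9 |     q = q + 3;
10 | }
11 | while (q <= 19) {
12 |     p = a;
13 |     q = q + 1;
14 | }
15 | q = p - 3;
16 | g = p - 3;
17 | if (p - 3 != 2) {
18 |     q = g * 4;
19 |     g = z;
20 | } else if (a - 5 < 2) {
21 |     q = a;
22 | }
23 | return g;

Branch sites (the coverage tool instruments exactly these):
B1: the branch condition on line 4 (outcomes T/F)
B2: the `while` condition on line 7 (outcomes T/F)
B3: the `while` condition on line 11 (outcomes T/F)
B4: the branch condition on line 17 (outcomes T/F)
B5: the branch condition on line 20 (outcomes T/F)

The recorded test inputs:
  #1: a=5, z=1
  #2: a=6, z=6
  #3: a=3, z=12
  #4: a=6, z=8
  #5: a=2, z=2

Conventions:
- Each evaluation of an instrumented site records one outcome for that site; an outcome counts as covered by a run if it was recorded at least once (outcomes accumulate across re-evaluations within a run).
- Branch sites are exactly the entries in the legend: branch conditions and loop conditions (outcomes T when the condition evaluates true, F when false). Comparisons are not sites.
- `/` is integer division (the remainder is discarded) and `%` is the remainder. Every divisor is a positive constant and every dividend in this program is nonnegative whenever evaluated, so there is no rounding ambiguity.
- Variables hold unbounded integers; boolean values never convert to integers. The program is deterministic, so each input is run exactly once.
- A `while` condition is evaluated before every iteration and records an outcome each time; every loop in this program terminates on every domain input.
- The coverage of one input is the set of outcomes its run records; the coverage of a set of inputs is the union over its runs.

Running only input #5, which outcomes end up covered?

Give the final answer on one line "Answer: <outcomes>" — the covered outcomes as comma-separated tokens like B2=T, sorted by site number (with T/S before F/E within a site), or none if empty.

Running input #5 (a=2, z=2), event by event:
  B1->T, B2->T, B2->T, B2->T, B2->F, B3->T, B3->T, B3->T, B3->T, B3->T
  B3->T, B3->T, B3->T, B3->T, B3->F, B4->T
deduplicating events, the covered set is: B1=T, B2=T, B2=F, B3=T, B3=F, B4=T

Answer: B1=T, B2=T, B2=F, B3=T, B3=F, B4=T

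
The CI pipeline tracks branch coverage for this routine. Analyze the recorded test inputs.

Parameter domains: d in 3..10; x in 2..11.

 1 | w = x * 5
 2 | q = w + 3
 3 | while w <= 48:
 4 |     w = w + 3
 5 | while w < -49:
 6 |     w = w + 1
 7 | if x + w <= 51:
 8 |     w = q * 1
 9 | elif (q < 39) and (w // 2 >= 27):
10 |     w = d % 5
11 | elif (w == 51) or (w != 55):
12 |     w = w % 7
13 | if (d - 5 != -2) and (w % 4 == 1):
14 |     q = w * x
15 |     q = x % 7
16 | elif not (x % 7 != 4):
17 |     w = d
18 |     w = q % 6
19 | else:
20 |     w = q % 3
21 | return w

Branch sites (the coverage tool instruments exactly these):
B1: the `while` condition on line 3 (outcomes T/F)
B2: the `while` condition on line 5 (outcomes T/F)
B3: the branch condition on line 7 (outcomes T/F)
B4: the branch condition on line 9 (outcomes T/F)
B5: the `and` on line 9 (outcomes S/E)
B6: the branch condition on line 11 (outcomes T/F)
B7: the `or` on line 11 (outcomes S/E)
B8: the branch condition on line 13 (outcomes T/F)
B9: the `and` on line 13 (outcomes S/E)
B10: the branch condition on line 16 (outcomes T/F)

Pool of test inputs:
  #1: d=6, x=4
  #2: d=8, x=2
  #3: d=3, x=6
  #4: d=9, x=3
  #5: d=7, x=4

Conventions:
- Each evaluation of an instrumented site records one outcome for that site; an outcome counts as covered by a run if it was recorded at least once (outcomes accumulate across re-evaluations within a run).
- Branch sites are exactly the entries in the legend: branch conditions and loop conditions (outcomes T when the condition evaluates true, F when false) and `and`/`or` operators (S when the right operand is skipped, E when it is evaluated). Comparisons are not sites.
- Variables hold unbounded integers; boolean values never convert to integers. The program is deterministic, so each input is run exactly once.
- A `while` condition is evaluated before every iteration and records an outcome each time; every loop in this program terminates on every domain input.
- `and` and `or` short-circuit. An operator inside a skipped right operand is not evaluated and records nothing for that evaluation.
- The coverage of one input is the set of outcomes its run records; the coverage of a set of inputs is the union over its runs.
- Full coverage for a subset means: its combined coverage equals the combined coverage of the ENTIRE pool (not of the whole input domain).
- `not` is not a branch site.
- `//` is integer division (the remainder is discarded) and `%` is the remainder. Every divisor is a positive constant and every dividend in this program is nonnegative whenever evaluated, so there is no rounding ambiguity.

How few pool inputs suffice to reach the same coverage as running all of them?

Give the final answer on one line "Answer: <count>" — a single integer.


run #1 (d=6, x=4) runs B1->T, B1->T, B1->T, B1->T, B1->T, B1->T, B1->T, B1->T, B1->T, B1->T, B1->F, B2->F, B3->F, B5->E, ...; records B1=T, B1=F, B2=F, B3=F, B4=F, B5=E, B6=T, B7=E, B8=T, B9=E
run #2 (d=8, x=2) runs B1->T, B1->T, B1->T, B1->T, B1->T, B1->T, B1->T, B1->T, B1->T, B1->T, B1->T, B1->T, B1->T, B1->F, ...; records B1=T, B1=F, B2=F, B3=T, B8=T, B9=E
run #3 (d=3, x=6) runs B1->T, B1->T, B1->T, B1->T, B1->T, B1->T, B1->T, B1->F, B2->F, B3->F, B5->E, B4->F, B7->S, B6->T, ...; records B1=T, B1=F, B2=F, B3=F, B4=F, B5=E, B6=T, B7=S, B8=F, B9=S, B10=F
run #4 (d=9, x=3) runs B1->T, B1->T, B1->T, B1->T, B1->T, B1->T, B1->T, B1->T, B1->T, B1->T, B1->T, B1->T, B1->F, B2->F, ...; records B1=T, B1=F, B2=F, B3=F, B4=F, B5=E, B6=T, B7=S, B8=F, B9=E, B10=F
run #5 (d=7, x=4) runs B1->T, B1->T, B1->T, B1->T, B1->T, B1->T, B1->T, B1->T, B1->T, B1->T, B1->F, B2->F, B3->F, B5->E, ...; records B1=T, B1=F, B2=F, B3=F, B4=F, B5=E, B6=T, B7=E, B8=T, B9=E
pool-wide coverage (15 outcomes): B1=T, B1=F, B2=F, B3=T, B3=F, B4=F, B5=E, B6=T, B7=S, B7=E, B8=T, B8=F, B9=S, B9=E, B10=F
size 1 is not enough: best union over all size-1 subsets is 11/15
size 2 is not enough: best union over all size-2 subsets is 14/15
the canonical winner is {1, 2, 3}: size 3, full 15-outcome coverage, earliest index list among size-3 covers
Answer: 3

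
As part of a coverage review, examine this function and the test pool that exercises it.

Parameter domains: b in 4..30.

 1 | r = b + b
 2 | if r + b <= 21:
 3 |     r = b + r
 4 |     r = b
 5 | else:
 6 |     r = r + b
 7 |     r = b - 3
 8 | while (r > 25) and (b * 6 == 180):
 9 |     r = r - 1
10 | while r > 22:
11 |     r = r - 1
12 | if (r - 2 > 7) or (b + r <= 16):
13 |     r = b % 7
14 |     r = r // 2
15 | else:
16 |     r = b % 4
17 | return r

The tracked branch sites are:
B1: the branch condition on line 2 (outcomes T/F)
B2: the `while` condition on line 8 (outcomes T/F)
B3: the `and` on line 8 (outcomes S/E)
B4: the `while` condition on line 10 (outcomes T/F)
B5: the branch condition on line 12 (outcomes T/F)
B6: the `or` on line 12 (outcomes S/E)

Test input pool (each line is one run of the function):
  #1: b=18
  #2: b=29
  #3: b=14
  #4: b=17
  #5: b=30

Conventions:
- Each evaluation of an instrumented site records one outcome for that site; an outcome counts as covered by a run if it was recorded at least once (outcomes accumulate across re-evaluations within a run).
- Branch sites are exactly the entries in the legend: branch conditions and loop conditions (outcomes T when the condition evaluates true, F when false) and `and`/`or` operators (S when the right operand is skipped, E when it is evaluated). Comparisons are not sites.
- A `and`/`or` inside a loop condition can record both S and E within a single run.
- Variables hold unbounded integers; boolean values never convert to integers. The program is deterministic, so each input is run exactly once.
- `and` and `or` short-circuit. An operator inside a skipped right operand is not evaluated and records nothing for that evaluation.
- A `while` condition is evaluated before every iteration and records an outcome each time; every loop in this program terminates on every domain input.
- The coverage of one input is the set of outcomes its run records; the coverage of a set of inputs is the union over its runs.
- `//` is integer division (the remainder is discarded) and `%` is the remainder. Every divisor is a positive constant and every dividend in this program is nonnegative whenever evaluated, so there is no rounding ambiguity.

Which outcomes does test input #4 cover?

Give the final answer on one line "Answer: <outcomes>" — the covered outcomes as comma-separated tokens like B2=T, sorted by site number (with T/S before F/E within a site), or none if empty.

Event log for input #4 (b=17):
  B1->F, B3->S, B2->F, B4->F, B6->S, B5->T
as a set, this run covers: B1=F, B2=F, B3=S, B4=F, B5=T, B6=S

Answer: B1=F, B2=F, B3=S, B4=F, B5=T, B6=S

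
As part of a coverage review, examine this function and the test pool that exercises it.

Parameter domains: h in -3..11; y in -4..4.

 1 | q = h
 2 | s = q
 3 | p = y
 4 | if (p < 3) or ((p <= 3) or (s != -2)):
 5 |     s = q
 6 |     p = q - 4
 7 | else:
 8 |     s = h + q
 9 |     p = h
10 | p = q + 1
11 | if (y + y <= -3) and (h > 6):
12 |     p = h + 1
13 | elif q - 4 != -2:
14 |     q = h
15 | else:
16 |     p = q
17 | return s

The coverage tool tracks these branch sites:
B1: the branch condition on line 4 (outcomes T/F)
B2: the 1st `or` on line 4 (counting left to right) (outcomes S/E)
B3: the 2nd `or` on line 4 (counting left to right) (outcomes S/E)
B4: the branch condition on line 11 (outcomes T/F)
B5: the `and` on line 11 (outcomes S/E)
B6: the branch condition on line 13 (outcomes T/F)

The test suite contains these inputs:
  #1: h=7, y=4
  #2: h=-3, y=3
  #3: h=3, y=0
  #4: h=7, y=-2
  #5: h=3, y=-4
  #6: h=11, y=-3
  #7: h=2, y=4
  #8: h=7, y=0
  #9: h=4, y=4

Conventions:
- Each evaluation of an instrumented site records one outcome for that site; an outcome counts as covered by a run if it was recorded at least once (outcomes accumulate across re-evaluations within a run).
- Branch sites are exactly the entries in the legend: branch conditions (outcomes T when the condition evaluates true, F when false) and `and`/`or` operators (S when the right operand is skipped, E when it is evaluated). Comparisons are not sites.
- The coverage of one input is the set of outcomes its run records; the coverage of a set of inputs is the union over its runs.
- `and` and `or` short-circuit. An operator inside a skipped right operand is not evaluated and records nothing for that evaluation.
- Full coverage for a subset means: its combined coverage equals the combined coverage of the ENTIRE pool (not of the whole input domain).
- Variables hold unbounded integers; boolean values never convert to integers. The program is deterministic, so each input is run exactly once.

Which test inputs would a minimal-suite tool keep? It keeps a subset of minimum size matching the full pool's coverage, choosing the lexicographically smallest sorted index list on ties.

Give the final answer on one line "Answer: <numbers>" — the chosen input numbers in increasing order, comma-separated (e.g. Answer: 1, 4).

input #1 (h=7, y=4): events B2->E, B3->E, B1->T, B5->S, B4->F, B6->T; covers B1=T, B2=E, B3=E, B4=F, B5=S, B6=T
input #2 (h=-3, y=3): events B2->E, B3->S, B1->T, B5->S, B4->F, B6->T; covers B1=T, B2=E, B3=S, B4=F, B5=S, B6=T
input #3 (h=3, y=0): events B2->S, B1->T, B5->S, B4->F, B6->T; covers B1=T, B2=S, B4=F, B5=S, B6=T
input #4 (h=7, y=-2): events B2->S, B1->T, B5->E, B4->T; covers B1=T, B2=S, B4=T, B5=E
input #5 (h=3, y=-4): events B2->S, B1->T, B5->E, B4->F, B6->T; covers B1=T, B2=S, B4=F, B5=E, B6=T
input #6 (h=11, y=-3): events B2->S, B1->T, B5->E, B4->T; covers B1=T, B2=S, B4=T, B5=E
input #7 (h=2, y=4): events B2->E, B3->E, B1->T, B5->S, B4->F, B6->F; covers B1=T, B2=E, B3=E, B4=F, B5=S, B6=F
input #8 (h=7, y=0): events B2->S, B1->T, B5->S, B4->F, B6->T; covers B1=T, B2=S, B4=F, B5=S, B6=T
input #9 (h=4, y=4): events B2->E, B3->E, B1->T, B5->S, B4->F, B6->T; covers B1=T, B2=E, B3=E, B4=F, B5=S, B6=T
pool-wide coverage (11 outcomes): B1=T, B2=S, B2=E, B3=S, B3=E, B4=T, B4=F, B5=S, B5=E, B6=T, B6=F
checked all size-1 subsets: none covers 11 outcomes (max 6/11)
checked all size-2 subsets: none covers 11 outcomes (max 9/11)
size 3: inputs {2, 4, 7} cover all 11 outcomes, and no lexicographically smaller subset of this size does

Answer: 2, 4, 7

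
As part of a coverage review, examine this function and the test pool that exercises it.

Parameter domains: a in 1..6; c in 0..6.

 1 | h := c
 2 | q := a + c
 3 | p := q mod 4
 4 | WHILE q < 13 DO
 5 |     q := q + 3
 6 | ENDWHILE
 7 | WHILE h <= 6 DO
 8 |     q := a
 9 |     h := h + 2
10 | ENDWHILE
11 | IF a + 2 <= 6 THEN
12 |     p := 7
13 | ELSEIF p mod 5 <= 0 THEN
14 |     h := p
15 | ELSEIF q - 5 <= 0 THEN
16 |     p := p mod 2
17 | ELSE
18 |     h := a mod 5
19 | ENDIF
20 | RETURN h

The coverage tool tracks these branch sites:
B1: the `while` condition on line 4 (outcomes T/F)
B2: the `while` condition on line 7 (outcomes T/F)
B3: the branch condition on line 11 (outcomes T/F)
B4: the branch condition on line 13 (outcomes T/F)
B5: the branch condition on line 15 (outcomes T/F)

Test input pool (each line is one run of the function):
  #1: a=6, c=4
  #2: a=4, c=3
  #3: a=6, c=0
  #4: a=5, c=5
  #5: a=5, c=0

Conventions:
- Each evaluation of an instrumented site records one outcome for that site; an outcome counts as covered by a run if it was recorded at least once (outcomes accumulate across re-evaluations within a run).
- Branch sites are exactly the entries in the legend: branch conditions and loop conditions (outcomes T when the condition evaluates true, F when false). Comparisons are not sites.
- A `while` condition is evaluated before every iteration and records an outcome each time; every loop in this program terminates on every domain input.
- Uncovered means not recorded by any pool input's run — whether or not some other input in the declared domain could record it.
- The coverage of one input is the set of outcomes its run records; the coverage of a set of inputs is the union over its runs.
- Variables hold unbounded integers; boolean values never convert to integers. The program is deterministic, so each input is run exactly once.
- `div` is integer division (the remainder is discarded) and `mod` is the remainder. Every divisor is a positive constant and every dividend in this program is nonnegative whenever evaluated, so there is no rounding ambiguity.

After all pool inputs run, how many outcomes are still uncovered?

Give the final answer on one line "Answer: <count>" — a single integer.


#1 (a=6, c=4) -> B1->T, B1->F, B2->T, B2->T, B2->F, B3->F, B4->F, B5->F; covered: B1=T, B1=F, B2=T, B2=F, B3=F, B4=F, B5=F
#2 (a=4, c=3) -> B1->T, B1->T, B1->F, B2->T, B2->T, B2->F, B3->T; covered: B1=T, B1=F, B2=T, B2=F, B3=T
#3 (a=6, c=0) -> B1->T, B1->T, B1->T, B1->F, B2->T, B2->T, B2->T, B2->T, B2->F, B3->F, B4->F, B5->F; covered: B1=T, B1=F, B2=T, B2=F, B3=F, B4=F, B5=F
#4 (a=5, c=5) -> B1->T, B1->F, B2->T, B2->F, B3->F, B4->F, B5->T; covered: B1=T, B1=F, B2=T, B2=F, B3=F, B4=F, B5=T
#5 (a=5, c=0) -> B1->T, B1->T, B1->T, B1->F, B2->T, B2->T, B2->T, B2->T, B2->F, B3->F, B4->F, B5->T; covered: B1=T, B1=F, B2=T, B2=F, B3=F, B4=F, B5=T
union over the pool: B1=T, B1=F, B2=T, B2=F, B3=T, B3=F, B4=F, B5=T, B5=F
uncovered (1 of 10): B4=T
Answer: 1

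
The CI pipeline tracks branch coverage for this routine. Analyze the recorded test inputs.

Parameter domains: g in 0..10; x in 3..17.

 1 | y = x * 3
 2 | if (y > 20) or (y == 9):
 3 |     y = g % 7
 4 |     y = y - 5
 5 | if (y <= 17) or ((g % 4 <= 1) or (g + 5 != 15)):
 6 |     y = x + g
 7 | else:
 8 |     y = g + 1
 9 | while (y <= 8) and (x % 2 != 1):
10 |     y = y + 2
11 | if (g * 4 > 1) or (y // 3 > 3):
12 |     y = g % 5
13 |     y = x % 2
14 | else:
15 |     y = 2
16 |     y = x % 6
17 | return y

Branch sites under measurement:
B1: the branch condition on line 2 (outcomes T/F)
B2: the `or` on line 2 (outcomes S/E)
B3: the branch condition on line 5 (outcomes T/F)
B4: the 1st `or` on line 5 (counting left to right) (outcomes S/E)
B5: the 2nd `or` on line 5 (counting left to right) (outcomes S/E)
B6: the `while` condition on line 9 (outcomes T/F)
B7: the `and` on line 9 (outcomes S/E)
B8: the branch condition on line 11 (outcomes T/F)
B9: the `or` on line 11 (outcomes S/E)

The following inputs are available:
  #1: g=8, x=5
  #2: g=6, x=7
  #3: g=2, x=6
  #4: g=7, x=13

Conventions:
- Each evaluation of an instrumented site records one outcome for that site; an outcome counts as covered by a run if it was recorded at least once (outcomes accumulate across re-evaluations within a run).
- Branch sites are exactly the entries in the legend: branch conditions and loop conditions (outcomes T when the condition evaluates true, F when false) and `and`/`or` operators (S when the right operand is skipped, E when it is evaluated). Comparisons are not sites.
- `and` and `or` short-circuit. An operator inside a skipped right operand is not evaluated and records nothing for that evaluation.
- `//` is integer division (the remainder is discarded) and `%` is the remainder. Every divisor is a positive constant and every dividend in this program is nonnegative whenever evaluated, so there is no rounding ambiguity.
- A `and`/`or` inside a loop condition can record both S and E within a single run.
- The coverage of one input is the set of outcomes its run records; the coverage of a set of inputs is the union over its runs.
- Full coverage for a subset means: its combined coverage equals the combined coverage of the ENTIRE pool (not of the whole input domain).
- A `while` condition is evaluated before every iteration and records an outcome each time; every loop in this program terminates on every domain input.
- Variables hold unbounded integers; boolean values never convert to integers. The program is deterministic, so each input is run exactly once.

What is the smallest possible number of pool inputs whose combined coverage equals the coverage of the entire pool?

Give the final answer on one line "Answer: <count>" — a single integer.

#1 (g=8, x=5) -> B2->E, B1->F, B4->S, B3->T, B7->S, B6->F, B9->S, B8->T; covered: B1=F, B2=E, B3=T, B4=S, B6=F, B7=S, B8=T, B9=S
#2 (g=6, x=7) -> B2->S, B1->T, B4->S, B3->T, B7->S, B6->F, B9->S, B8->T; covered: B1=T, B2=S, B3=T, B4=S, B6=F, B7=S, B8=T, B9=S
#3 (g=2, x=6) -> B2->E, B1->F, B4->E, B5->E, B3->T, B7->E, B6->T, B7->S, B6->F, B9->S, B8->T; covered: B1=F, B2=E, B3=T, B4=E, B5=E, B6=T, B6=F, B7=S, B7=E, B8=T, B9=S
#4 (g=7, x=13) -> B2->S, B1->T, B4->S, B3->T, B7->S, B6->F, B9->S, B8->T; covered: B1=T, B2=S, B3=T, B4=S, B6=F, B7=S, B8=T, B9=S
pool-wide coverage (14 outcomes): B1=T, B1=F, B2=S, B2=E, B3=T, B4=S, B4=E, B5=E, B6=T, B6=F, B7=S, B7=E, B8=T, B9=S
checked all size-1 subsets: none covers 14 outcomes (max 11/14)
at size 2, {2, 3} reaches all 14 outcomes; every lexicographically earlier size-2 subset fails

Answer: 2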